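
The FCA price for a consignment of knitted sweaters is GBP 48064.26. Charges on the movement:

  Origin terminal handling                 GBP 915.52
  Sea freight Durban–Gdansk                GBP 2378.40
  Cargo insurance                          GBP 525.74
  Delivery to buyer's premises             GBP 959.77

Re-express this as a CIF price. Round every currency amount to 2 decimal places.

Not relevant to the conversion: delivery — on the buyer under both terms; not part of either seller's price.
From FCA to CIF, the seller additionally bears: origin terminal, freight, insurance.
CIF price = 48064.26 + 915.52 + 2378.40 + 525.74 = 51883.92

CIF price: GBP 51883.92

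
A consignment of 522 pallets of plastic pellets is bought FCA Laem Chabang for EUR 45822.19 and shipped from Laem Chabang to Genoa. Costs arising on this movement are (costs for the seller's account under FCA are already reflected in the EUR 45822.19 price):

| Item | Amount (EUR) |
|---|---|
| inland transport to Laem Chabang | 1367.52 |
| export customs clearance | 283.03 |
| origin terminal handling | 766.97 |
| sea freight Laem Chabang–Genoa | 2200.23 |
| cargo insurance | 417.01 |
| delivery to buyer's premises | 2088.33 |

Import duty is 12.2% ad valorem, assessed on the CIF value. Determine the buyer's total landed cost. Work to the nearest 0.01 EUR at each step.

Total landed cost: EUR 57297.91

FCA: the seller delivers export-cleared goods to the carrier; the buyer bears costs from that point.
Already in the invoice (seller's account under FCA): inland to port, export clearance — exclude.
CIF value = FCA price + origin terminal + freight + insurance = 45822.19 + 766.97 + 2200.23 + 417.01 = 49206.40
Import duty = 49206.40 × 12.2% = 6003.18
Buyer bears: origin terminal 766.97 + freight 2200.23 + insurance 417.01 + delivery 2088.33 + duty 6003.18 = 11475.72
Landed cost = invoice 45822.19 + 11475.72 = 57297.91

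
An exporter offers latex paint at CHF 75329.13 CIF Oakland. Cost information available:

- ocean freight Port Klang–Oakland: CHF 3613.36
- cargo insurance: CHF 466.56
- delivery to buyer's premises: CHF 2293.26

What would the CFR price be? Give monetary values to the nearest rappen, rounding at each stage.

CFR price: CHF 74862.57

Not relevant to the conversion: freight — on the seller under both CIF and CFR; already in the CIF price and stays in the CFR price. delivery — on the buyer under both terms; not part of either seller's price.
From CIF to CFR, the seller no longer bears: insurance.
CFR price = 75329.13 − 466.56 = 74862.57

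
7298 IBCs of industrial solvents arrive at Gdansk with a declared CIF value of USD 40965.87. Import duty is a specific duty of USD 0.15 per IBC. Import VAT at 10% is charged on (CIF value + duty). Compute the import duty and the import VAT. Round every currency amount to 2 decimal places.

Import duty: USD 1094.70; import VAT: USD 4206.06

Import duty = 7298 × 0.15 = 1094.70
VAT base = CIF + duty = 40965.87 + 1094.70 = 42060.57
Import VAT = 42060.57 × 10% = 4206.06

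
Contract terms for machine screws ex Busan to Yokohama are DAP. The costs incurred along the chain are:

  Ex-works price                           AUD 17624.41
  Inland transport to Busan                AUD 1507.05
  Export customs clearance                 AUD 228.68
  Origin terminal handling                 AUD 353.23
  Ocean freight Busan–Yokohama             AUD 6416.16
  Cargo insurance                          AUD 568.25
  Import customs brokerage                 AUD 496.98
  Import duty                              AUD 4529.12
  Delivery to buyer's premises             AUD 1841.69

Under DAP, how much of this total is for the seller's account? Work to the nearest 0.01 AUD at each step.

DAP: the seller bears all costs to the named destination except import duty and clearance.
Seller's account: goods 17624.41 + inland to port 1507.05 + export clearance 228.68 + origin terminal 353.23 + freight 6416.16 + insurance 568.25 + delivery 1841.69 = 28539.47
Buyer's account: brokerage 496.98 + duty 4529.12 = 5026.10

Seller's account: AUD 28539.47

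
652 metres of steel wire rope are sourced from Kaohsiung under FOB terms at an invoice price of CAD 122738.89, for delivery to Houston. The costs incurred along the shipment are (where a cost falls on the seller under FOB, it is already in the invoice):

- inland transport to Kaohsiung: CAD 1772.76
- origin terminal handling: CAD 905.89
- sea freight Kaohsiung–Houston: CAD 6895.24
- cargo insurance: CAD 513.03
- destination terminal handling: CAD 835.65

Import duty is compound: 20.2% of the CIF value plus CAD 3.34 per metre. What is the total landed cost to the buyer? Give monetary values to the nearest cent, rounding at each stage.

FOB: the seller bears costs until goods are on board at the origin port; the buyer bears freight, insurance and all costs thereafter.
Already in the invoice (seller's account under FOB): inland to port, origin terminal — exclude.
CIF value = FOB price + freight + insurance = 122738.89 + 6895.24 + 513.03 = 130147.16
Ad valorem component: 130147.16 × 20.2% = 26289.73
Specific component: 652 × 3.34 = 2177.68
Import duty = 26289.73 + 2177.68 = 28467.41
Buyer bears: freight 6895.24 + insurance 513.03 + destination terminal 835.65 + duty 28467.41 = 36711.33
Landed cost = invoice 122738.89 + 36711.33 = 159450.22

Total landed cost: CAD 159450.22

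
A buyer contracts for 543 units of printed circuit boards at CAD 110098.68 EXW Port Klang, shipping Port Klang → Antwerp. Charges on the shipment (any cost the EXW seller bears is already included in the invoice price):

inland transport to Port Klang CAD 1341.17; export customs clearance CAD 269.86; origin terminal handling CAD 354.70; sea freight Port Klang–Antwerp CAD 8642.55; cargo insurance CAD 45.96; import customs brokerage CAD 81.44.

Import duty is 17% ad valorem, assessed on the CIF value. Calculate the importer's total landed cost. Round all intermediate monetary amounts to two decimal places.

Total landed cost: CAD 141362.36

EXW: the seller makes goods available at their premises; the buyer bears all onward costs.
CIF value = EXW price + inland to port + export clearance + origin terminal + freight + insurance = 110098.68 + 1341.17 + 269.86 + 354.70 + 8642.55 + 45.96 = 120752.92
Import duty = 120752.92 × 17% = 20528.00
Buyer bears: inland to port 1341.17 + export clearance 269.86 + origin terminal 354.70 + freight 8642.55 + insurance 45.96 + brokerage 81.44 + duty 20528.00 = 31263.68
Landed cost = invoice 110098.68 + 31263.68 = 141362.36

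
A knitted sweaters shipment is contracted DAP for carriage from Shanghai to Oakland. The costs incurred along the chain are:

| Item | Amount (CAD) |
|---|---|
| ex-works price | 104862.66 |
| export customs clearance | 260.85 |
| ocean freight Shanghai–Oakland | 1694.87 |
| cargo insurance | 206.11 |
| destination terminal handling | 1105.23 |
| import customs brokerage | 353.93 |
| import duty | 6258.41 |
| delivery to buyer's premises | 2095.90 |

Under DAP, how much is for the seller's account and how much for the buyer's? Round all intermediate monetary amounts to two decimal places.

DAP: the seller bears all costs to the named destination except import duty and clearance.
Seller's account: goods 104862.66 + export clearance 260.85 + freight 1694.87 + insurance 206.11 + destination terminal 1105.23 + delivery 2095.90 = 110225.62
Buyer's account: brokerage 353.93 + duty 6258.41 = 6612.34

Seller: CAD 110225.62; buyer: CAD 6612.34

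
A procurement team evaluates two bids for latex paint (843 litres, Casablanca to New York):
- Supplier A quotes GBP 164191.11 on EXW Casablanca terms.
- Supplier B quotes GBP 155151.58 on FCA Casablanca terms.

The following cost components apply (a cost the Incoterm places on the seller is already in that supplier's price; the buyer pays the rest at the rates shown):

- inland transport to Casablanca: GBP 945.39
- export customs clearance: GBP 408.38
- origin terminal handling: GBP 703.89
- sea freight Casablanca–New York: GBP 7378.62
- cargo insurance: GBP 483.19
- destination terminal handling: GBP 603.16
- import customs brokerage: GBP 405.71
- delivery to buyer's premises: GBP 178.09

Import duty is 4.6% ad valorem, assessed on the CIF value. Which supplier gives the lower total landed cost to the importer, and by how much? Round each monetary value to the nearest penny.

Supplier B is cheaper by GBP 10871.40

Supplier A (EXW):
CIF value = EXW price + inland to port + export clearance + origin terminal + freight + insurance = 164191.11 + 945.39 + 408.38 + 703.89 + 7378.62 + 483.19 = 174110.58
Import duty = 174110.58 × 4.6% = 8009.09
Buyer bears (A): 945.39 + 408.38 + 703.89 + 7378.62 + 483.19 + 603.16 + 405.71 + 178.09 = 11106.43
Landed cost (A) = invoice 164191.11 + 11106.43 + duty 8009.09 = 183306.63
Supplier B (FCA):
CIF value = FCA price + origin terminal + freight + insurance = 155151.58 + 703.89 + 7378.62 + 483.19 = 163717.28
Import duty = 163717.28 × 4.6% = 7530.99
Buyer bears (B): 703.89 + 7378.62 + 483.19 + 603.16 + 405.71 + 178.09 = 9752.66
Landed cost (B) = invoice 155151.58 + 9752.66 + duty 7530.99 = 172435.23
Difference = |183306.63 − 172435.23| = 10871.40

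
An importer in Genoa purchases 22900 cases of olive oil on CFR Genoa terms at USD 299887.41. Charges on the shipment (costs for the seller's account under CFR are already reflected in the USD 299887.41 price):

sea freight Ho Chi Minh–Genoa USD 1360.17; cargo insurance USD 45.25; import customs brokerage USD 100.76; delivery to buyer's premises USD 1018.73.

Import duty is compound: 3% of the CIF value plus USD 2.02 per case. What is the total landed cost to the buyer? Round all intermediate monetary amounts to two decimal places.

CFR: the seller pays costs through ocean freight to the destination port, but not insurance.
Already in the invoice (seller's account under CFR): freight — exclude.
CIF value = CFR price + insurance = 299887.41 + 45.25 = 299932.66
Ad valorem component: 299932.66 × 3% = 8997.98
Specific component: 22900 × 2.02 = 46258.00
Import duty = 8997.98 + 46258.00 = 55255.98
Buyer bears: insurance 45.25 + brokerage 100.76 + delivery 1018.73 + duty 55255.98 = 56420.72
Landed cost = invoice 299887.41 + 56420.72 = 356308.13

Total landed cost: USD 356308.13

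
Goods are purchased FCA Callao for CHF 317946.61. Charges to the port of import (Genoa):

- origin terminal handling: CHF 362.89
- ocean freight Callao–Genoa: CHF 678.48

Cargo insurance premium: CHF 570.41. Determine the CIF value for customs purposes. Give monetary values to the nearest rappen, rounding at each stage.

CIF = FCA price + pre-shipment costs + freight + insurance
CIF = 317946.61 + 362.89 + 678.48 + 570.41 = 319558.39

CIF value: CHF 319558.39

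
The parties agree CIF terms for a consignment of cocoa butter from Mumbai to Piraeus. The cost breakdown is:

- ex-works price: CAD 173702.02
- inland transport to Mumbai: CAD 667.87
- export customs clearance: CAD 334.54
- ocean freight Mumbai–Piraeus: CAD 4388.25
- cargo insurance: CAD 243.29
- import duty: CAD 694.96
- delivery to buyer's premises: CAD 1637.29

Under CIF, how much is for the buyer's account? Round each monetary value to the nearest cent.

CIF: the seller pays costs through ocean freight and marine insurance to the destination port.
Seller's account: goods 173702.02 + inland to port 667.87 + export clearance 334.54 + freight 4388.25 + insurance 243.29 = 179335.97
Buyer's account: duty 694.96 + delivery 1637.29 = 2332.25

Buyer's account: CAD 2332.25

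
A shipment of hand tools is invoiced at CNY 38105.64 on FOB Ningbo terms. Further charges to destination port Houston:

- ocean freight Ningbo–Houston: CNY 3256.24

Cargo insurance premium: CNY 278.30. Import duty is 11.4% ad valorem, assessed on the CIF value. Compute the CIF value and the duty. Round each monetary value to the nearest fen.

CIF = FOB price + freight + insurance
CIF = 38105.64 + 3256.24 + 278.30 = 41640.18
Import duty = 41640.18 × 11.4% = 4746.98

CIF value: CNY 41640.18; import duty: CNY 4746.98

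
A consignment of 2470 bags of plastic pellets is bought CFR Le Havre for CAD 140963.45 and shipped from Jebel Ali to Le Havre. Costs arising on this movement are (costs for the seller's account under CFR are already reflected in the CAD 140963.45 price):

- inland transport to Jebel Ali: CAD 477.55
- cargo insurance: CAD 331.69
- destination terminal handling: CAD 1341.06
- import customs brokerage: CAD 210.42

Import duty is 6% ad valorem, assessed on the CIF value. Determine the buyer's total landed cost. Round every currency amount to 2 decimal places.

CFR: the seller pays costs through ocean freight to the destination port, but not insurance.
Already in the invoice (seller's account under CFR): inland to port — exclude.
CIF value = CFR price + insurance = 140963.45 + 331.69 = 141295.14
Import duty = 141295.14 × 6% = 8477.71
Buyer bears: insurance 331.69 + destination terminal 1341.06 + brokerage 210.42 + duty 8477.71 = 10360.88
Landed cost = invoice 140963.45 + 10360.88 = 151324.33

Total landed cost: CAD 151324.33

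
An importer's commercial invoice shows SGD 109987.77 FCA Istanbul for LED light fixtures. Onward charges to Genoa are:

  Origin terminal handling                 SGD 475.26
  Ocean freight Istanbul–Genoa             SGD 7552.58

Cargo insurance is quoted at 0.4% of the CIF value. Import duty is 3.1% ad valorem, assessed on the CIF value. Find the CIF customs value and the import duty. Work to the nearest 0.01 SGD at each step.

Let C be the CIF value. C = FCA price + pre-shipment costs + freight + 0.4% × C
C − 0.4% × C = 109987.77 + 475.26 + 7552.58
0.996 × C = 118015.61
C = 118015.61 / 0.996 = 118489.57
Insurance premium = 0.4% × 118489.57 = 473.96
Import duty = 118489.57 × 3.1% = 3673.18

CIF value: SGD 118489.57; import duty: SGD 3673.18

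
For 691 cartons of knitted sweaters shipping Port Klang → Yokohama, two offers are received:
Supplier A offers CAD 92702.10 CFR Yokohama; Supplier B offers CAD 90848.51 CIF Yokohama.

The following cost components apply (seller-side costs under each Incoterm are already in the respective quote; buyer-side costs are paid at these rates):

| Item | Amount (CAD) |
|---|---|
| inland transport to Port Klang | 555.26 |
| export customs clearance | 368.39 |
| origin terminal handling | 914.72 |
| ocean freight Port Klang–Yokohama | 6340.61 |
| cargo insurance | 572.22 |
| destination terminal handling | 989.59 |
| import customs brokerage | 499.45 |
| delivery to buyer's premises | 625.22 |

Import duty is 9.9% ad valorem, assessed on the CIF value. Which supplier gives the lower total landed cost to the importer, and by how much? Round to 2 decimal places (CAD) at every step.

Supplier A (CFR):
CIF value = CFR price + insurance = 92702.10 + 572.22 = 93274.32
Import duty = 93274.32 × 9.9% = 9234.16
Buyer bears (A): 572.22 + 989.59 + 499.45 + 625.22 = 2686.48
Landed cost (A) = invoice 92702.10 + 2686.48 + duty 9234.16 = 104622.74
Supplier B (CIF):
The CIF price already equals the CIF value: 90848.51
Import duty = 90848.51 × 9.9% = 8994.00
Buyer bears (B): 989.59 + 499.45 + 625.22 = 2114.26
Landed cost (B) = invoice 90848.51 + 2114.26 + duty 8994.00 = 101956.77
Difference = |104622.74 − 101956.77| = 2665.97

Supplier B is cheaper by CAD 2665.97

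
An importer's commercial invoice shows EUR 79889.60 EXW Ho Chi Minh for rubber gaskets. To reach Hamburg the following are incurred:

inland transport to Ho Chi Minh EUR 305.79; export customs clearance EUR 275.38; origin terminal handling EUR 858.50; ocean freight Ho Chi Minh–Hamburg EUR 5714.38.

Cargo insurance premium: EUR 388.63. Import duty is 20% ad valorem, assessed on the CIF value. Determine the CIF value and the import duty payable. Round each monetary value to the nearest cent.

CIF = EXW price + pre-shipment costs + freight + insurance
CIF = 79889.60 + 305.79 + 275.38 + 858.50 + 5714.38 + 388.63 = 87432.28
Import duty = 87432.28 × 20% = 17486.46

CIF value: EUR 87432.28; import duty: EUR 17486.46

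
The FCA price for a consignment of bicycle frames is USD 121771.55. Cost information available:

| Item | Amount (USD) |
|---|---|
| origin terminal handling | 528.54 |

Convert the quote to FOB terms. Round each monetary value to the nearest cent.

FOB price: USD 122300.09

From FCA to FOB, the seller additionally bears: origin terminal.
FOB price = 121771.55 + 528.54 = 122300.09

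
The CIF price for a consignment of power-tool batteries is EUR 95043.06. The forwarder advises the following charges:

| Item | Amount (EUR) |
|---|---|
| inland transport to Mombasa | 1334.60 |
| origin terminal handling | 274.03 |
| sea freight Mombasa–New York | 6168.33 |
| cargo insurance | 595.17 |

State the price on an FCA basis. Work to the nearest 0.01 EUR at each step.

Not relevant to the conversion: inland to port — on the seller under both CIF and FCA; already in the CIF price and stays in the FCA price.
From CIF to FCA, the seller no longer bears: origin terminal, freight, insurance.
FCA price = 95043.06 − 274.03 − 6168.33 − 595.17 = 88005.53

FCA price: EUR 88005.53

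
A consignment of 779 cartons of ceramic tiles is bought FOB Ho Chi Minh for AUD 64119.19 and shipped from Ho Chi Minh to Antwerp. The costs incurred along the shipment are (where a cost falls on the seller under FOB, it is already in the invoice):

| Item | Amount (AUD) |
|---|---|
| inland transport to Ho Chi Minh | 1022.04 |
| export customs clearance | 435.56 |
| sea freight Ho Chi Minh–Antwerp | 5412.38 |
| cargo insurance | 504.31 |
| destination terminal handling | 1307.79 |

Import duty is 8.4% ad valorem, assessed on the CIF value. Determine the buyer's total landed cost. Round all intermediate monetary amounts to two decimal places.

FOB: the seller bears costs until goods are on board at the origin port; the buyer bears freight, insurance and all costs thereafter.
Already in the invoice (seller's account under FOB): inland to port, export clearance — exclude.
CIF value = FOB price + freight + insurance = 64119.19 + 5412.38 + 504.31 = 70035.88
Import duty = 70035.88 × 8.4% = 5883.01
Buyer bears: freight 5412.38 + insurance 504.31 + destination terminal 1307.79 + duty 5883.01 = 13107.49
Landed cost = invoice 64119.19 + 13107.49 = 77226.68

Total landed cost: AUD 77226.68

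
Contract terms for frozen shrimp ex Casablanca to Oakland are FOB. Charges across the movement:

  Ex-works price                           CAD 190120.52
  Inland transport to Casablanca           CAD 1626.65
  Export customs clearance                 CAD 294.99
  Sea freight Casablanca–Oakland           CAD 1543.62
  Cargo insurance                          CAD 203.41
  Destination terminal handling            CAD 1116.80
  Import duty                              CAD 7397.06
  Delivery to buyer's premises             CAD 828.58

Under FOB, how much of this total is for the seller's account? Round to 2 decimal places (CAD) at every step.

Seller's account: CAD 192042.16

FOB: the seller bears costs until goods are on board at the origin port; the buyer bears freight, insurance and all costs thereafter.
Seller's account: goods 190120.52 + inland to port 1626.65 + export clearance 294.99 = 192042.16
Buyer's account: freight 1543.62 + insurance 203.41 + destination terminal 1116.80 + duty 7397.06 + delivery 828.58 = 11089.47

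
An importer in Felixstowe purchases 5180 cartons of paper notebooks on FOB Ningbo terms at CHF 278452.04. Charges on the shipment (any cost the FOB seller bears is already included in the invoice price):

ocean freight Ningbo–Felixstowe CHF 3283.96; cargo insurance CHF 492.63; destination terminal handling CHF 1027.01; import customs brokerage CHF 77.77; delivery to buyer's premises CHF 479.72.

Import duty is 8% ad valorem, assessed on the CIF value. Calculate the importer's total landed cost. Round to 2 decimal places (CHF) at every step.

FOB: the seller bears costs until goods are on board at the origin port; the buyer bears freight, insurance and all costs thereafter.
CIF value = FOB price + freight + insurance = 278452.04 + 3283.96 + 492.63 = 282228.63
Import duty = 282228.63 × 8% = 22578.29
Buyer bears: freight 3283.96 + insurance 492.63 + destination terminal 1027.01 + brokerage 77.77 + delivery 479.72 + duty 22578.29 = 27939.38
Landed cost = invoice 278452.04 + 27939.38 = 306391.42

Total landed cost: CHF 306391.42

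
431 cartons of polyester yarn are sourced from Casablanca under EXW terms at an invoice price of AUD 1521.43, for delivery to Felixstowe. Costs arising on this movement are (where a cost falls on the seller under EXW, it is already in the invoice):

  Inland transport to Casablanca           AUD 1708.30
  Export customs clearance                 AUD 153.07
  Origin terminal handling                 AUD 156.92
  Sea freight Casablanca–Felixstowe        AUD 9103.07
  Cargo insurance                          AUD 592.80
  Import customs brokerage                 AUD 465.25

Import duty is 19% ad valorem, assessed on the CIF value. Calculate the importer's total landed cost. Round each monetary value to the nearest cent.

Total landed cost: AUD 16215.60

EXW: the seller makes goods available at their premises; the buyer bears all onward costs.
CIF value = EXW price + inland to port + export clearance + origin terminal + freight + insurance = 1521.43 + 1708.30 + 153.07 + 156.92 + 9103.07 + 592.80 = 13235.59
Import duty = 13235.59 × 19% = 2514.76
Buyer bears: inland to port 1708.30 + export clearance 153.07 + origin terminal 156.92 + freight 9103.07 + insurance 592.80 + brokerage 465.25 + duty 2514.76 = 14694.17
Landed cost = invoice 1521.43 + 14694.17 = 16215.60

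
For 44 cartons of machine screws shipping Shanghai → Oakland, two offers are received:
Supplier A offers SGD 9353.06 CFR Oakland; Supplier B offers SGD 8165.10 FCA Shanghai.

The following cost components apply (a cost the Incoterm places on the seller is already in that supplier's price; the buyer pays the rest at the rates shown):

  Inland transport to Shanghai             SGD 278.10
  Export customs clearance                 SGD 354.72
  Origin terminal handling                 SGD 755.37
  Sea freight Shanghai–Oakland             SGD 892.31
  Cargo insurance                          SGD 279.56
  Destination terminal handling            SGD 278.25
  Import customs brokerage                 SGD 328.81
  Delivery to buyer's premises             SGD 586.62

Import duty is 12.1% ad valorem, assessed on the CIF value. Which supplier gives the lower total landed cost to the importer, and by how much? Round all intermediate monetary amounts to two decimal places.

Supplier A (CFR):
CIF value = CFR price + insurance = 9353.06 + 279.56 = 9632.62
Import duty = 9632.62 × 12.1% = 1165.55
Buyer bears (A): 279.56 + 278.25 + 328.81 + 586.62 = 1473.24
Landed cost (A) = invoice 9353.06 + 1473.24 + duty 1165.55 = 11991.85
Supplier B (FCA):
CIF value = FCA price + origin terminal + freight + insurance = 8165.10 + 755.37 + 892.31 + 279.56 = 10092.34
Import duty = 10092.34 × 12.1% = 1221.17
Buyer bears (B): 755.37 + 892.31 + 279.56 + 278.25 + 328.81 + 586.62 = 3120.92
Landed cost (B) = invoice 8165.10 + 3120.92 + duty 1221.17 = 12507.19
Difference = |11991.85 − 12507.19| = 515.34

Supplier A is cheaper by SGD 515.34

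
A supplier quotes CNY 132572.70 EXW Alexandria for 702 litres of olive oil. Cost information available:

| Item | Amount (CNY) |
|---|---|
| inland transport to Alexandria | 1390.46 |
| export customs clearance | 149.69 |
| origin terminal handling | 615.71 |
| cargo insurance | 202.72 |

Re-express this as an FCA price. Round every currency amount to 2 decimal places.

Not relevant to the conversion: insurance, origin terminal — on the buyer under both terms; not part of either seller's price.
From EXW to FCA, the seller additionally bears: inland to port, export clearance.
FCA price = 132572.70 + 1390.46 + 149.69 = 134112.85

FCA price: CNY 134112.85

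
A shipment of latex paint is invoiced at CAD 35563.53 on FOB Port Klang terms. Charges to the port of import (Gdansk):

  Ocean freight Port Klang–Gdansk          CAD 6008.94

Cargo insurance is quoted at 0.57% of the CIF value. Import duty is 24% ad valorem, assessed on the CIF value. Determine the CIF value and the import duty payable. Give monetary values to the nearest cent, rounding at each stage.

Let C be the CIF value. C = FOB price + freight + 0.57% × C
C − 0.57% × C = 35563.53 + 6008.94
0.9943 × C = 41572.47
C = 41572.47 / 0.9943 = 41810.79
Insurance premium = 0.57% × 41810.79 = 238.32
Import duty = 41810.79 × 24% = 10034.59

CIF value: CAD 41810.79; import duty: CAD 10034.59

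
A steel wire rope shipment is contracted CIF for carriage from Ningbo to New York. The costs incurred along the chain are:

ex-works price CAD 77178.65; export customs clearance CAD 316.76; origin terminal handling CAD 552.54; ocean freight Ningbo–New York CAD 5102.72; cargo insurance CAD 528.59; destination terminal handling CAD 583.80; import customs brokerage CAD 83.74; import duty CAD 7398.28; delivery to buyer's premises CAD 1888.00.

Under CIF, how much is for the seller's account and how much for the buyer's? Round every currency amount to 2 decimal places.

CIF: the seller pays costs through ocean freight and marine insurance to the destination port.
Seller's account: goods 77178.65 + export clearance 316.76 + origin terminal 552.54 + freight 5102.72 + insurance 528.59 = 83679.26
Buyer's account: destination terminal 583.80 + brokerage 83.74 + duty 7398.28 + delivery 1888.00 = 9953.82

Seller: CAD 83679.26; buyer: CAD 9953.82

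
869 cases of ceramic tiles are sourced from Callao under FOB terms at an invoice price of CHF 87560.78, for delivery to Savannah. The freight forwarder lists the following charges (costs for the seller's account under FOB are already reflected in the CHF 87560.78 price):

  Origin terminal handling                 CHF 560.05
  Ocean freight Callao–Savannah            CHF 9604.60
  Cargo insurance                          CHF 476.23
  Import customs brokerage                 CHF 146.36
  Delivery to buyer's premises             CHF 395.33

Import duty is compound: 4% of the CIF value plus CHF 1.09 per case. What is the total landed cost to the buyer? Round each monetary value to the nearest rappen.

FOB: the seller bears costs until goods are on board at the origin port; the buyer bears freight, insurance and all costs thereafter.
Already in the invoice (seller's account under FOB): origin terminal — exclude.
CIF value = FOB price + freight + insurance = 87560.78 + 9604.60 + 476.23 = 97641.61
Ad valorem component: 97641.61 × 4% = 3905.66
Specific component: 869 × 1.09 = 947.21
Import duty = 3905.66 + 947.21 = 4852.87
Buyer bears: freight 9604.60 + insurance 476.23 + brokerage 146.36 + delivery 395.33 + duty 4852.87 = 15475.39
Landed cost = invoice 87560.78 + 15475.39 = 103036.17

Total landed cost: CHF 103036.17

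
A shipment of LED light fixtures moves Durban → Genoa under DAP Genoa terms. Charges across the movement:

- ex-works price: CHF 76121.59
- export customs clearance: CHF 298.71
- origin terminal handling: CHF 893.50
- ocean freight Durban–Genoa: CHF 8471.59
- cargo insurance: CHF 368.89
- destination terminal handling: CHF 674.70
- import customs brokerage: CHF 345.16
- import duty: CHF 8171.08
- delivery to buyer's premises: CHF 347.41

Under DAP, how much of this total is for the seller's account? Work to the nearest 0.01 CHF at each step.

DAP: the seller bears all costs to the named destination except import duty and clearance.
Seller's account: goods 76121.59 + export clearance 298.71 + origin terminal 893.50 + freight 8471.59 + insurance 368.89 + destination terminal 674.70 + delivery 347.41 = 87176.39
Buyer's account: brokerage 345.16 + duty 8171.08 = 8516.24

Seller's account: CHF 87176.39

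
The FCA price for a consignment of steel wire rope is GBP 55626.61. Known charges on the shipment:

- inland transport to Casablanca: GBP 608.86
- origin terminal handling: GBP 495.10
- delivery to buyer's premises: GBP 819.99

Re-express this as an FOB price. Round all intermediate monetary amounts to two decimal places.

FOB price: GBP 56121.71

Not relevant to the conversion: inland to port — on the seller under both FCA and FOB; already in the FCA price and stays in the FOB price. delivery — on the buyer under both terms; not part of either seller's price.
From FCA to FOB, the seller additionally bears: origin terminal.
FOB price = 55626.61 + 495.10 = 56121.71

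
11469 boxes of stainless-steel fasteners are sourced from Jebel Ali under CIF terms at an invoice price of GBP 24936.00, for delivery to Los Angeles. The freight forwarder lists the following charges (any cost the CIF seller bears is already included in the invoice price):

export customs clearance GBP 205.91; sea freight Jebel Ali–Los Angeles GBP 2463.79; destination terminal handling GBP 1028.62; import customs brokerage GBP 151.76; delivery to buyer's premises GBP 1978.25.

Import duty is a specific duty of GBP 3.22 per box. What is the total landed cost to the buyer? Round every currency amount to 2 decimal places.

Total landed cost: GBP 65024.81

CIF: the seller pays costs through ocean freight and marine insurance to the destination port.
Already in the invoice (seller's account under CIF): export clearance, freight — exclude.
The CIF price already equals the CIF value: 24936.00
Import duty = 11469 × 3.22 = 36930.18
Buyer bears: destination terminal 1028.62 + brokerage 151.76 + delivery 1978.25 + duty 36930.18 = 40088.81
Landed cost = invoice 24936.00 + 40088.81 = 65024.81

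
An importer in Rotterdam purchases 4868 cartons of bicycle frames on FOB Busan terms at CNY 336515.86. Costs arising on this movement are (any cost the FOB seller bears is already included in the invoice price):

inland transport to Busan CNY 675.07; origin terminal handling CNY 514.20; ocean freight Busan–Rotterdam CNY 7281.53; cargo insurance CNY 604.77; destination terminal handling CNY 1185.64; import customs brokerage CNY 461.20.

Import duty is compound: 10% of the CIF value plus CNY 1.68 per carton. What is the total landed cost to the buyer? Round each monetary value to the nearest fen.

Total landed cost: CNY 388667.46

FOB: the seller bears costs until goods are on board at the origin port; the buyer bears freight, insurance and all costs thereafter.
Already in the invoice (seller's account under FOB): inland to port, origin terminal — exclude.
CIF value = FOB price + freight + insurance = 336515.86 + 7281.53 + 604.77 = 344402.16
Ad valorem component: 344402.16 × 10% = 34440.22
Specific component: 4868 × 1.68 = 8178.24
Import duty = 34440.22 + 8178.24 = 42618.46
Buyer bears: freight 7281.53 + insurance 604.77 + destination terminal 1185.64 + brokerage 461.20 + duty 42618.46 = 52151.60
Landed cost = invoice 336515.86 + 52151.60 = 388667.46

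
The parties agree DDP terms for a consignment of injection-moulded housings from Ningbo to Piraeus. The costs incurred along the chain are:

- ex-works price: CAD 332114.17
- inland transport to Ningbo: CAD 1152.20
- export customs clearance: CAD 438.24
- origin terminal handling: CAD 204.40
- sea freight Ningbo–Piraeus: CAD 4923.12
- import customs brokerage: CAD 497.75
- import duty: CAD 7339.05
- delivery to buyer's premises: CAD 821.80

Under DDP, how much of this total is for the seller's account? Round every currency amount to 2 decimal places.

Seller's account: CAD 347490.73

DDP: the seller bears all costs including import duty.
Seller's account: goods 332114.17 + inland to port 1152.20 + export clearance 438.24 + origin terminal 204.40 + freight 4923.12 + brokerage 497.75 + duty 7339.05 + delivery 821.80 = 347490.73
Buyer's account: 0.00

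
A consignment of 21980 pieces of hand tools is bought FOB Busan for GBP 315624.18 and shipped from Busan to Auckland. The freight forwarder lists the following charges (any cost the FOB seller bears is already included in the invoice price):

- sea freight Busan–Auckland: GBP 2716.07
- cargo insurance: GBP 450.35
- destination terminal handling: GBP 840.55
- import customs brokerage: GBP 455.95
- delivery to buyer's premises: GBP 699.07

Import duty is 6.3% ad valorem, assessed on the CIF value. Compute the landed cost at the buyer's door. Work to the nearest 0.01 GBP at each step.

FOB: the seller bears costs until goods are on board at the origin port; the buyer bears freight, insurance and all costs thereafter.
CIF value = FOB price + freight + insurance = 315624.18 + 2716.07 + 450.35 = 318790.60
Import duty = 318790.60 × 6.3% = 20083.81
Buyer bears: freight 2716.07 + insurance 450.35 + destination terminal 840.55 + brokerage 455.95 + delivery 699.07 + duty 20083.81 = 25245.80
Landed cost = invoice 315624.18 + 25245.80 = 340869.98

Total landed cost: GBP 340869.98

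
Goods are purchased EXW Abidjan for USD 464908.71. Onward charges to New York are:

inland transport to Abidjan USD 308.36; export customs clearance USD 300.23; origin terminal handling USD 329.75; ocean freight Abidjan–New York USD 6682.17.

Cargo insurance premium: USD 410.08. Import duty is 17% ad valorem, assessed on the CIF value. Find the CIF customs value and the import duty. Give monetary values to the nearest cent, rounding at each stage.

CIF value: USD 472939.30; import duty: USD 80399.68

CIF = EXW price + pre-shipment costs + freight + insurance
CIF = 464908.71 + 308.36 + 300.23 + 329.75 + 6682.17 + 410.08 = 472939.30
Import duty = 472939.30 × 17% = 80399.68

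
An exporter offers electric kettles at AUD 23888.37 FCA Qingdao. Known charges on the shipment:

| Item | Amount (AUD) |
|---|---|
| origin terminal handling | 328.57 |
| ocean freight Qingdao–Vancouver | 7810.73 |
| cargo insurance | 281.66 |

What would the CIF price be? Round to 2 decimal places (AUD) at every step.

CIF price: AUD 32309.33

From FCA to CIF, the seller additionally bears: origin terminal, freight, insurance.
CIF price = 23888.37 + 328.57 + 7810.73 + 281.66 = 32309.33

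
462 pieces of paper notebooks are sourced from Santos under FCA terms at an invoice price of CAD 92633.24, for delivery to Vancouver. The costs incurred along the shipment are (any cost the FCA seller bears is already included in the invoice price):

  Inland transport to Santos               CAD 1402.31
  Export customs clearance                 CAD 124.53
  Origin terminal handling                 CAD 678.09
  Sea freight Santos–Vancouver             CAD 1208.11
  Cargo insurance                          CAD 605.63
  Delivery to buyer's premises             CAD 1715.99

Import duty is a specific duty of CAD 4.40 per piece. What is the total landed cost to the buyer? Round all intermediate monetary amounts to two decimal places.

Total landed cost: CAD 98873.86

FCA: the seller delivers export-cleared goods to the carrier; the buyer bears costs from that point.
Already in the invoice (seller's account under FCA): inland to port, export clearance — exclude.
CIF value = FCA price + origin terminal + freight + insurance = 92633.24 + 678.09 + 1208.11 + 605.63 = 95125.07
Import duty = 462 × 4.40 = 2032.80
Buyer bears: origin terminal 678.09 + freight 1208.11 + insurance 605.63 + delivery 1715.99 + duty 2032.80 = 6240.62
Landed cost = invoice 92633.24 + 6240.62 = 98873.86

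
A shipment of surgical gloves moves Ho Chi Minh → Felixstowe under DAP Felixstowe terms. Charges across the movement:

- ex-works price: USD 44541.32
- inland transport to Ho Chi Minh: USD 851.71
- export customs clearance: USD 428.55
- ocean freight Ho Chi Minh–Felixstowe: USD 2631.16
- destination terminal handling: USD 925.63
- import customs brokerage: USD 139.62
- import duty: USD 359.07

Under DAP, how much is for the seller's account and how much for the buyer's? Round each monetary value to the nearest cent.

DAP: the seller bears all costs to the named destination except import duty and clearance.
Seller's account: goods 44541.32 + inland to port 851.71 + export clearance 428.55 + freight 2631.16 + destination terminal 925.63 = 49378.37
Buyer's account: brokerage 139.62 + duty 359.07 = 498.69

Seller: USD 49378.37; buyer: USD 498.69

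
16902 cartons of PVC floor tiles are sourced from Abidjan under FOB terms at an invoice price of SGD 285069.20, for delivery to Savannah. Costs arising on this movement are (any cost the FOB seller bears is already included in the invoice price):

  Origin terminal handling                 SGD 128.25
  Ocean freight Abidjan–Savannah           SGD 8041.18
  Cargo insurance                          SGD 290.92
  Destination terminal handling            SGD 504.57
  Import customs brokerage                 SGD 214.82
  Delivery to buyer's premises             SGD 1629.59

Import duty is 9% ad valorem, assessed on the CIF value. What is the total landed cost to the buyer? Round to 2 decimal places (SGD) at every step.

FOB: the seller bears costs until goods are on board at the origin port; the buyer bears freight, insurance and all costs thereafter.
Already in the invoice (seller's account under FOB): origin terminal — exclude.
CIF value = FOB price + freight + insurance = 285069.20 + 8041.18 + 290.92 = 293401.30
Import duty = 293401.30 × 9% = 26406.12
Buyer bears: freight 8041.18 + insurance 290.92 + destination terminal 504.57 + brokerage 214.82 + delivery 1629.59 + duty 26406.12 = 37087.20
Landed cost = invoice 285069.20 + 37087.20 = 322156.40

Total landed cost: SGD 322156.40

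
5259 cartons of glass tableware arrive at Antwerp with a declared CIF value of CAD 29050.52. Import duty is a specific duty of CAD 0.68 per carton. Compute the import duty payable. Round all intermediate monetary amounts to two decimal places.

Import duty: CAD 3576.12

Import duty = 5259 × 0.68 = 3576.12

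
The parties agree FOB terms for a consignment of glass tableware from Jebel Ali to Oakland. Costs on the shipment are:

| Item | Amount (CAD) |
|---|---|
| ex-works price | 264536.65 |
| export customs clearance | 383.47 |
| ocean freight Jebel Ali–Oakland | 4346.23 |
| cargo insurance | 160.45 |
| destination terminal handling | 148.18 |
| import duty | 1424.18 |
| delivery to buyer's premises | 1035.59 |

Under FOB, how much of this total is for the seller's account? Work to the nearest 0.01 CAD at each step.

FOB: the seller bears costs until goods are on board at the origin port; the buyer bears freight, insurance and all costs thereafter.
Seller's account: goods 264536.65 + export clearance 383.47 = 264920.12
Buyer's account: freight 4346.23 + insurance 160.45 + destination terminal 148.18 + duty 1424.18 + delivery 1035.59 = 7114.63

Seller's account: CAD 264920.12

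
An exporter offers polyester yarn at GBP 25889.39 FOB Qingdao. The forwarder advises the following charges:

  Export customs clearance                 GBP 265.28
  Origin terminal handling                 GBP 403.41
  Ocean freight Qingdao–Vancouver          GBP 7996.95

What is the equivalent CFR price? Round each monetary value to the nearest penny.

CFR price: GBP 33886.34

Not relevant to the conversion: origin terminal, export clearance — on the seller under both FOB and CFR; already in the FOB price and stays in the CFR price.
From FOB to CFR, the seller additionally bears: freight.
CFR price = 25889.39 + 7996.95 = 33886.34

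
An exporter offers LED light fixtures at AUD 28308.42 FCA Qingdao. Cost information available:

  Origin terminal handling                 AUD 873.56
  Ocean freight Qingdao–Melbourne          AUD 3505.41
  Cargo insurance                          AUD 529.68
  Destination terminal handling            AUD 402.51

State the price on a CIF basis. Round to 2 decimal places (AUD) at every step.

CIF price: AUD 33217.07

Not relevant to the conversion: destination terminal — on the buyer under both terms; not part of either seller's price.
From FCA to CIF, the seller additionally bears: origin terminal, freight, insurance.
CIF price = 28308.42 + 873.56 + 3505.41 + 529.68 = 33217.07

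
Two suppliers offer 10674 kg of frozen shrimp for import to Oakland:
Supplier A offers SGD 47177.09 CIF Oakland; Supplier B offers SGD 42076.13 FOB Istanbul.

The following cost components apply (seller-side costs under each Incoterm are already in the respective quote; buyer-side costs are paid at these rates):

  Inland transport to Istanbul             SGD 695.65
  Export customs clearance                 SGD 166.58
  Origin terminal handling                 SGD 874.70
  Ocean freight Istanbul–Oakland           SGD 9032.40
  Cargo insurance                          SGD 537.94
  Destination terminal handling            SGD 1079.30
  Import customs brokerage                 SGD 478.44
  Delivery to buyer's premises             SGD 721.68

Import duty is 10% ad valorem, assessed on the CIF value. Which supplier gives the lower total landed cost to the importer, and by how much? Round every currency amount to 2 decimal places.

Supplier A is cheaper by SGD 4916.32

Supplier A (CIF):
The CIF price already equals the CIF value: 47177.09
Import duty = 47177.09 × 10% = 4717.71
Buyer bears (A): 1079.30 + 478.44 + 721.68 = 2279.42
Landed cost (A) = invoice 47177.09 + 2279.42 + duty 4717.71 = 54174.22
Supplier B (FOB):
CIF value = FOB price + freight + insurance = 42076.13 + 9032.40 + 537.94 = 51646.47
Import duty = 51646.47 × 10% = 5164.65
Buyer bears (B): 9032.40 + 537.94 + 1079.30 + 478.44 + 721.68 = 11849.76
Landed cost (B) = invoice 42076.13 + 11849.76 + duty 5164.65 = 59090.54
Difference = |54174.22 − 59090.54| = 4916.32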